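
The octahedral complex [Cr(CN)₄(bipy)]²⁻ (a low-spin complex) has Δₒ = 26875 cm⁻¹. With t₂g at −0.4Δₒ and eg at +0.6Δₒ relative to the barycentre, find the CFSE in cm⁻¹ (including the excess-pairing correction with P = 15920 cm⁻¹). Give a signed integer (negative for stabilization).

-27080

Ligand charges: 4×(-1) from CN⁻ and 1×(+0) from bipy sum to -4; with overall charge -2, Cr is +2.
Cr is in group 6, so Cr²⁺ is d⁴ (6 − 2 = 4).
The d⁴ electrons fill as t₂g⁴ eg⁰.
Orbital CFSE = 4(-0.4) + 0(0.6) = -1.6Δₒ = -1.6 × 26875 = -43000 cm⁻¹.
Relative to high-spin t₂g³ eg¹ (0 paired), the low-spin configuration has 1 additional pair, contributing +1 × 15920 = +15920 cm⁻¹.
Combining: -43000 + 15920 = -27080 cm⁻¹.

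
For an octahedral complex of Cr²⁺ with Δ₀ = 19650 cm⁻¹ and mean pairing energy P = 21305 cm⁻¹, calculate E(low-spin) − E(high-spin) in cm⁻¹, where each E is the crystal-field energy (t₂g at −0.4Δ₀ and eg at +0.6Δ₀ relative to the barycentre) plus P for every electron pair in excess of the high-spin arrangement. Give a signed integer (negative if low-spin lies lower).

Cr²⁺: group 6, so d-count = 6 − 2 = 4.
In the high-spin limit (t₂g³ eg¹) the orbital term is -0.6Δ₀ = -11790 cm⁻¹, with no excess pairing.
Low-spin: t₂g⁴ eg⁰, orbital CFSE = -1.6Δ₀ = -31440 cm⁻¹; plus 1 excess pair × P = +21305 cm⁻¹; total -10135 cm⁻¹.
The difference is -10135 − (-11790) = 1655 cm⁻¹, so high-spin lies lower.

1655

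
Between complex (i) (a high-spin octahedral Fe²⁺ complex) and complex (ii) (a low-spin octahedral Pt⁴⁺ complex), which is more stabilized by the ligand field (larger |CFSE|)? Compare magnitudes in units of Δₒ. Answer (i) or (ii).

(ii)

(i): Fe²⁺: group 8, so d-count = 8 − 2 = 6; t2g^4 e_g^2, CFSE = -0.4Δₒ.
(ii): Pt sits in group 10; removing 4 electrons leaves Pt⁴⁺ with 10 − 4 = 6 d electrons; t₂g⁶ eg⁰, CFSE = -2.4Δₒ.
So (ii) has the larger |CFSE|.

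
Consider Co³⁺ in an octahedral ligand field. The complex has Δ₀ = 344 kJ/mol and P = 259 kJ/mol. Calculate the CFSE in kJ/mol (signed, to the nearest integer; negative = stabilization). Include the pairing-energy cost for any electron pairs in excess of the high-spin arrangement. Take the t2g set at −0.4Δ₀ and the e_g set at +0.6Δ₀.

-308

Co is in group 9, so Co³⁺ is d⁶ (9 − 3 = 6).
Since Δ₀ = 344 kJ/mol > P = 259 kJ/mol, the complex adopts the low-spin configuration.
That gives t2g^6 e_g^0.
Orbital CFSE = -2.4Δ₀ = -2.4 × 344 = -826 kJ/mol.
Excess pairs vs high-spin: 3 − 1 = 2; pairing cost = +518 kJ/mol.
Net CFSE = -826 + 518 = -308 kJ/mol.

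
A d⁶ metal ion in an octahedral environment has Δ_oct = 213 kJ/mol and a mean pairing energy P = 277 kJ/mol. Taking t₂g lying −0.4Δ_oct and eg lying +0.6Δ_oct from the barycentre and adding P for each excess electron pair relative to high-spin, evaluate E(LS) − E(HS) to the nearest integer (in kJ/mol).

128

High-spin: t₂g⁴ eg², CFSE = -0.4Δ_oct = -85 kJ/mol.
For low-spin the configuration is t₂g⁶ eg⁰: orbital energy -2.4 × 213 = -511 kJ/mol, and 2 additional pairs relative to high-spin add 554 kJ/mol, giving 43 kJ/mol.
The difference is 43 − (-85) = 128 kJ/mol, so high-spin lies lower.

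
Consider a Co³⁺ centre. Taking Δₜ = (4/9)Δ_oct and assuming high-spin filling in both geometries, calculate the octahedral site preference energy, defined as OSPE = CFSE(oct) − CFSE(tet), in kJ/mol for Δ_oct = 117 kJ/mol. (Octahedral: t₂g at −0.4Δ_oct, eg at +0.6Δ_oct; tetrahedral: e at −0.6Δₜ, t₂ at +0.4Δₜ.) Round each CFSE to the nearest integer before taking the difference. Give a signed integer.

-16

Co is in group 9, so Co³⁺ is d⁶ (9 − 3 = 6).
Octahedral (high-spin): t2g^4 e_g^2, CFSE = 4(−0.4) + 2(+0.6) = -0.4Δ_oct = -0.4 × 117 = -47 kJ/mol.
Tetrahedral: e^3 t2^3, CFSE = 3(−0.6) + 3(+0.4) = -0.6Δₜ = -0.6 × (4/9) × 117 = -31 kJ/mol.
OSPE = -47 − (-31) = -16 kJ/mol.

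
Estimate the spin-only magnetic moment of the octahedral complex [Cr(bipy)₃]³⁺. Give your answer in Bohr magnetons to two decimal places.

3.87 Bohr magnetons

bipy is neutral, so the +3 overall charge sits on Cr: oxidation state +3.
Group 6 minus oxidation state +3 gives a d³ configuration for Cr³⁺.
Configuration: t₂g³ eg⁰ → 3 unpaired electrons.
μ(spin-only) = √[3(3+2)] = √15 ≈ 3.87 Bohr magnetons.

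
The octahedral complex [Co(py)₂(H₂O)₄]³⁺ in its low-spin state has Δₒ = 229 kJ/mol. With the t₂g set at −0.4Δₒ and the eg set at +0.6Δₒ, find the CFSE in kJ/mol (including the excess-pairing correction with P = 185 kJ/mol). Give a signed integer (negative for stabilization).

Ligand charges: 2×(+0) from py and 4×(+0) from H₂O sum to +0; with overall charge +3, Co is +3.
Co³⁺: group 9, so d-count = 9 − 3 = 6.
Electron filling gives t₂g⁶ eg⁰.
Orbital CFSE = 6(-0.4) + 0(0.6) = -2.4Δₒ = -2.4 × 229 = -550 kJ/mol.
Relative to high-spin t₂g⁴ eg² (1 paired), the low-spin configuration has 2 additional pairs, contributing +2 × 185 = +370 kJ/mol.
Net CFSE = -550 + 370 = -180 kJ/mol.

-180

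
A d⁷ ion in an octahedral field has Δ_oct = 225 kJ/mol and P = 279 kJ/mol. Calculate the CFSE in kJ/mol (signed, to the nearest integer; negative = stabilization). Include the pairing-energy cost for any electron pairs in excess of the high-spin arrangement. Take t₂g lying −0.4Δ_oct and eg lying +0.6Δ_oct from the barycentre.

Here Δ_oct < P (225 < 279), so the high-spin state is favoured.
Filling d⁷ accordingly: t₂g⁵ eg².
Orbital CFSE = -0.8Δ_oct = -0.8 × 225 = -180 kJ/mol.
High-spin has no excess pairs, so no pairing correction applies.

-180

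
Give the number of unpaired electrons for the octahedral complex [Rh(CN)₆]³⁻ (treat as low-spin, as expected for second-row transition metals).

0

Each CN⁻ contributes -1; 6 × (-1) = -6. With overall charge -3, Rh is in the +3 oxidation state.
Group 9 minus oxidation state +3 gives a d⁶ configuration for Rh³⁺.
Configuration: t₂g⁶ eg⁰, giving 0 unpaired electrons.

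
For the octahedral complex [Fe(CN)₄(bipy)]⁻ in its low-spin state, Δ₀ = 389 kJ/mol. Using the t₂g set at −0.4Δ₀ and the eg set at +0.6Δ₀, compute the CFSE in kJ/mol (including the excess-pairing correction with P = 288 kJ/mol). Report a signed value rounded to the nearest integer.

-202

Ligand charges: 4×(-1) from CN⁻ and 1×(+0) from bipy sum to -4; with overall charge -1, Fe is +3.
Fe sits in group 8; removing 3 electrons leaves Fe³⁺ with 8 − 3 = 5 d electrons.
The d⁵ electrons fill as t₂g⁵ eg⁰.
The orbital stabilization is -2.0Δ₀ = -2.0 × 389 = -778 kJ/mol.
Relative to high-spin t₂g³ eg² (0 paired), the low-spin configuration has 2 additional pairs, contributing +2 × 288 = +576 kJ/mol.
Combining: -778 + 576 = -202 kJ/mol.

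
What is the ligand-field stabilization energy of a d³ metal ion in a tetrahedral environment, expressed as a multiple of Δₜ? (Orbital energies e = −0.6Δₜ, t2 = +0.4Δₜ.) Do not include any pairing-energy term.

-0.8 Δₜ

Tetrahedral splitting is small, so the complex is high-spin.
Configuration: e^2 t2^1.
CFSE = 2(-0.6Δₜ) + 1(0.4Δₜ) = -1.2Δₜ + 0.4Δₜ = -0.8Δₜ.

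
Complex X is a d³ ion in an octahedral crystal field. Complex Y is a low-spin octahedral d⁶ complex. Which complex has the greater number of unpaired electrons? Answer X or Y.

X

X: t₂g³ eg⁰ → 3 unpaired.
Y: t₂g⁶ eg⁰ → 0 unpaired.
So X has more unpaired electrons.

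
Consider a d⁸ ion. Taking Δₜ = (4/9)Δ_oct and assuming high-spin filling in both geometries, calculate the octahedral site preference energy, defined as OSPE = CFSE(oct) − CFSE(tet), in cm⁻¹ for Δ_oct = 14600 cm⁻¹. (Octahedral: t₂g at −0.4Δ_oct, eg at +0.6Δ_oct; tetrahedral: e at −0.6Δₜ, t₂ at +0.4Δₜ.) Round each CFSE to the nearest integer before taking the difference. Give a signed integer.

Octahedral (high-spin): t₂g⁶ eg², CFSE = 6(−0.4) + 2(+0.6) = -1.2Δ_oct = -1.2 × 14600 = -17520 cm⁻¹.
In a tetrahedral site the filling is e⁴ t₂⁴: CFSE(tet) = -0.8Δₜ = -0.8 × (4/9)(14600) = -5191 cm⁻¹.
Subtracting, OSPE = -17520 − (-5191) = -12329 cm⁻¹.

-12329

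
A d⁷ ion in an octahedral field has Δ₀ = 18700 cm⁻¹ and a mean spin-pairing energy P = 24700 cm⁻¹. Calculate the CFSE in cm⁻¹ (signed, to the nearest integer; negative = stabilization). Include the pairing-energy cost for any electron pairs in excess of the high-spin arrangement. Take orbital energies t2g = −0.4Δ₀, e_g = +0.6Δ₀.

Since Δ₀ = 18700 cm⁻¹ < P = 24700 cm⁻¹, the complex adopts the high-spin configuration.
Filling d⁷ accordingly: t2g^5 e_g^2.
Orbital CFSE = -0.8Δ₀ = -0.8 × 18700 = -14960 cm⁻¹.
High-spin has no excess pairs, so no pairing correction applies.

-14960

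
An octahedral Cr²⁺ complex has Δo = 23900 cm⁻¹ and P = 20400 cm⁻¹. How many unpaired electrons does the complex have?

Group 6 minus oxidation state +2 gives a d⁴ configuration for Cr²⁺.
Here Δo > P (23900 > 20400), so the low-spin state is favoured.
Configuration: t2g^4 e_g^0.
Unpaired electrons: 2.

2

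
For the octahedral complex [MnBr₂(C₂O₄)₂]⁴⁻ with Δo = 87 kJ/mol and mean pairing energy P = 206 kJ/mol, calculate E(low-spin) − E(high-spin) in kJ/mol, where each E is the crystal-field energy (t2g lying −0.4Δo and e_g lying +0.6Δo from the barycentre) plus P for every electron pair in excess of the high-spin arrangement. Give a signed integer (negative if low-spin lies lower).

238

Ligand charges: 2×(-1) from Br⁻ and 2×(-2) from C₂O₄²⁻ sum to -6; with overall charge -4, Mn is +2.
Mn sits in group 7; removing 2 electrons leaves Mn²⁺ with 7 − 2 = 5 d electrons.
High-spin d⁵ fills as t2g^3 e_g^2 with CFSE 3(−0.4) + 2(+0.6) = 0.0Δo = 0 kJ/mol.
Low-spin t2g^5 e_g^0 gives -2.0Δo = -174 kJ/mol, but forming 2 extra pairs costs 2P = 412 kJ/mol, so E(LS) = -174 + 412 = 238 kJ/mol.
Thus E(LS) − E(HS) = 238 kJ/mol.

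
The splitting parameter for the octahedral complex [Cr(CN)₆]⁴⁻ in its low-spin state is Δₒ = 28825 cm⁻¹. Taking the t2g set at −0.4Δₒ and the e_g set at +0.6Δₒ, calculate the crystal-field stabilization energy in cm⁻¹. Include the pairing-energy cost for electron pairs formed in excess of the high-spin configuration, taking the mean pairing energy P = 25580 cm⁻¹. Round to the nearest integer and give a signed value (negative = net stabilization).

-20540

Each CN⁻ contributes -1; 6 × (-1) = -6. With overall charge -4, Cr is in the +2 oxidation state.
Cr sits in group 6; removing 2 electrons leaves Cr²⁺ with 6 − 2 = 4 d electrons.
The d⁴ electrons fill as t2g^4 e_g^0.
The orbital stabilization is -1.6Δₒ = -1.6 × 28825 = -46120 cm⁻¹.
High-spin d⁴ would be t2g^3 e_g^1 with 0 pairs; low-spin has 1, so 1 excess pair costs +1P = +25580 cm⁻¹.
Net CFSE = -46120 + 25580 = -20540 cm⁻¹.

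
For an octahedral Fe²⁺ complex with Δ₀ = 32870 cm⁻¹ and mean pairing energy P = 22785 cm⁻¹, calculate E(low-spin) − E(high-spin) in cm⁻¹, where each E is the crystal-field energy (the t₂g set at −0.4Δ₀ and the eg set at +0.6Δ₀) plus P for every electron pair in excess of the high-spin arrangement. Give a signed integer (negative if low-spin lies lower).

Fe sits in group 8; removing 2 electrons leaves Fe²⁺ with 8 − 2 = 6 d electrons.
High-spin: t₂g⁴ eg², CFSE = -0.4Δ₀ = -13148 cm⁻¹.
For low-spin the configuration is t₂g⁶ eg⁰: orbital energy -2.4 × 32870 = -78888 cm⁻¹, and 2 additional pairs relative to high-spin add 45570 cm⁻¹, giving -33318 cm⁻¹.
E(LS) − E(HS) = -33318 − (-13148) = -20170 cm⁻¹.

-20170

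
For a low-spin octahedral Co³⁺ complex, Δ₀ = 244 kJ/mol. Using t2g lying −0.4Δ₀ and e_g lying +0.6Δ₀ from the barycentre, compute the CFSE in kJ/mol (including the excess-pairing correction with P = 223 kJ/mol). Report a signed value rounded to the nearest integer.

-140

Co sits in group 9; removing 3 electrons leaves Co³⁺ with 9 − 3 = 6 d electrons.
Electron filling gives t2g^6 e_g^0.
The orbital stabilization is -2.4Δ₀ = -2.4 × 244 = -586 kJ/mol.
Pairing penalty: 3 pairs vs 1 in the high-spin reference → 2 extra × P = 446 kJ/mol.
Combining: -586 + 446 = -140 kJ/mol.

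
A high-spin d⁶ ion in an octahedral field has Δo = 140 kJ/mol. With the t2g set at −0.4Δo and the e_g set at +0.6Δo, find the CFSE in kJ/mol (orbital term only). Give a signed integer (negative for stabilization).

-56

The d⁶ electrons fill as t2g^4 e_g^2.
The orbital stabilization is -0.4Δo = -0.4 × 140 = -56 kJ/mol.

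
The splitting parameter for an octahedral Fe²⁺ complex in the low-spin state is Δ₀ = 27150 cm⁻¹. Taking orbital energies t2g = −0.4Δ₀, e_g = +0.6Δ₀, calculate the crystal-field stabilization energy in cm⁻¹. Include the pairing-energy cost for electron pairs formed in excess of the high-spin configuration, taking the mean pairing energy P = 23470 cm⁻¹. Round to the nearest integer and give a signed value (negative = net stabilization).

-18220

Fe is in group 8, so Fe²⁺ is d⁶ (8 − 2 = 6).
The d⁶ electrons fill as t2g^6 e_g^0.
CFSE(orbital) = 6×(-0.4Δ₀) + 0×(0.6Δ₀) = -2.4Δ₀; with Δ₀ = 27150 cm⁻¹ that is -65160 cm⁻¹.
Pairing penalty: 3 pairs vs 1 in the high-spin reference → 2 extra × P = 46940 cm⁻¹.
Combining: -65160 + 46940 = -18220 cm⁻¹.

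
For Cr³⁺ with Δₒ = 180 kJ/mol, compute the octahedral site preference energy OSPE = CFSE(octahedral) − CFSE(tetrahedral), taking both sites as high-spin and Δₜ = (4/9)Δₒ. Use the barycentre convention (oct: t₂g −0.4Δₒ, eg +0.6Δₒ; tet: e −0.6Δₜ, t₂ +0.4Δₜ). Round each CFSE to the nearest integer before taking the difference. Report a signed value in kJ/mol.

-152

Cr is in group 6, so Cr³⁺ is d³ (6 − 3 = 3).
Octahedral (high-spin): t2g^3 e_g^0, CFSE = 3(−0.4) + 0(+0.6) = -1.2Δₒ = -1.2 × 180 = -216 kJ/mol.
In a tetrahedral site the filling is e^2 t2^1: CFSE(tet) = -0.8Δₜ = -0.8 × (4/9)(180) = -64 kJ/mol.
OSPE = CFSE(oct) − CFSE(tet) = -216 − (-64) = -152 kJ/mol.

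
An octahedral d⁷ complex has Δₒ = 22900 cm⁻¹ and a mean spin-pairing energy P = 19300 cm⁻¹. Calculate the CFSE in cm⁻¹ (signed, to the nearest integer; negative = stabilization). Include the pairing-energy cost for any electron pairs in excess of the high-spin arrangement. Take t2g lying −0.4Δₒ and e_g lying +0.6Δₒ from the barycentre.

-21920

Here Δₒ > P (22900 > 19300), so the low-spin state is favoured.
That gives t2g^6 e_g^1.
Orbital CFSE = -1.8Δₒ = -1.8 × 22900 = -41220 cm⁻¹.
Excess pairs vs high-spin: 3 − 2 = 1; pairing cost = +19300 cm⁻¹.
Net CFSE = -41220 + 19300 = -21920 cm⁻¹.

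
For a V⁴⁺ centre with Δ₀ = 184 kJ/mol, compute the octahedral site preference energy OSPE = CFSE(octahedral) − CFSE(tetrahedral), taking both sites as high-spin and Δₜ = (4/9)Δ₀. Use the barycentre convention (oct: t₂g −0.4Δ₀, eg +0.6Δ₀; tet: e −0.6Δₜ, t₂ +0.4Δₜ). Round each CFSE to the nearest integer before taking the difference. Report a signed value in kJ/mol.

-25

V⁴⁺: group 5, so d-count = 5 − 4 = 1.
In an octahedral site d¹ (HS) is t₂g¹ eg⁰, giving CFSE(oct) = -0.4Δ₀ = -74 kJ/mol.
Tetrahedral e¹ t₂⁰ gives -0.6Δₜ = -0.6 × (4/9) × 184 = -49 kJ/mol.
OSPE = -74 − (-49) = -25 kJ/mol.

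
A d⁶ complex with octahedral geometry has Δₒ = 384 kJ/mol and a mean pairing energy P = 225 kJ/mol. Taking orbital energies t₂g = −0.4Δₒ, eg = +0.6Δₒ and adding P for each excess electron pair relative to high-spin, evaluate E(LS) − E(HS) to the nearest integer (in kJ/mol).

-318

High-spin: t₂g⁴ eg², CFSE = -0.4Δₒ = -154 kJ/mol.
Low-spin t₂g⁶ eg⁰ gives -2.4Δₒ = -922 kJ/mol, but forming 2 extra pairs costs 2P = 450 kJ/mol, so E(LS) = -922 + 450 = -472 kJ/mol.
E(LS) − E(HS) = -472 − (-154) = -318 kJ/mol.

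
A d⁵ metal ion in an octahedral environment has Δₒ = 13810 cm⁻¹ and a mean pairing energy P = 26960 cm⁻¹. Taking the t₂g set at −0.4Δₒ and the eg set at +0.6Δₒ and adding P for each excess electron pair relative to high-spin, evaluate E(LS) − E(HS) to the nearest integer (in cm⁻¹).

26300

High-spin: t₂g³ eg², CFSE = 0.0Δₒ = 0 cm⁻¹.
Low-spin t₂g⁵ eg⁰ gives -2.0Δₒ = -27620 cm⁻¹, but forming 2 extra pairs costs 2P = 53920 cm⁻¹, so E(LS) = -27620 + 53920 = 26300 cm⁻¹.
E(LS) − E(HS) = 26300 − (0) = 26300 cm⁻¹.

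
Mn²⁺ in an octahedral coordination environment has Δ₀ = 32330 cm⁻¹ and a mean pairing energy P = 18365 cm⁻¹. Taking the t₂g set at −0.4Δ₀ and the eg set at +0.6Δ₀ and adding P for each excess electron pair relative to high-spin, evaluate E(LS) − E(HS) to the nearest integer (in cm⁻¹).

Mn²⁺: group 7, so d-count = 7 − 2 = 5.
High-spin d⁵ fills as t₂g³ eg² with CFSE 3(−0.4) + 2(+0.6) = 0.0Δ₀ = 0 cm⁻¹.
Low-spin: t₂g⁵ eg⁰, orbital CFSE = -2.0Δ₀ = -64660 cm⁻¹; plus 2 excess pairs × P = +36730 cm⁻¹; total -27930 cm⁻¹.
E(LS) − E(HS) = -27930 − (0) = -27930 cm⁻¹.

-27930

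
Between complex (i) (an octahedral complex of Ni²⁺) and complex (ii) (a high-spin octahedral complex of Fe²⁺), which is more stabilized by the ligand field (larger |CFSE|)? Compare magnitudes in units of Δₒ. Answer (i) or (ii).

(i)

(i): Ni²⁺: group 10, so d-count = 10 − 2 = 8; t2g^6 e_g^2, CFSE = -1.2Δₒ.
(ii): Fe is in group 8, so Fe²⁺ is d⁶ (8 − 2 = 6); t2g^4 e_g^2, CFSE = -0.4Δₒ.
So (i) has the larger |CFSE|.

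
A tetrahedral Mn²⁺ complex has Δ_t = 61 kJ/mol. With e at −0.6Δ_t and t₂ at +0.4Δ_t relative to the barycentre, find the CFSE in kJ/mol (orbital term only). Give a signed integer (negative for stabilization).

Group 7 minus oxidation state +2 gives a d⁵ configuration for Mn²⁺.
Tetrahedral fields are weak (Δₜ ≈ 4/9 Δₒ), so electrons fill high-spin.
The d⁵ electrons fill as e² t₂³.
CFSE(orbital) = 2×(-0.6Δ_t) + 3×(0.4Δ_t) = 0.0Δ_t; with Δ_t = 61 kJ/mol that is 0 kJ/mol.

0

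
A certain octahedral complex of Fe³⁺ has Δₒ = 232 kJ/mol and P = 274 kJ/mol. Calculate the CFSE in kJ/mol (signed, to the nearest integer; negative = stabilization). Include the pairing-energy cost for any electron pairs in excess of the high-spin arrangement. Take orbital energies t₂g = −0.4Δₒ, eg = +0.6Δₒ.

0

Fe³⁺: group 8, so d-count = 8 − 3 = 5.
Here Δₒ < P (232 < 274), so the high-spin state is favoured.
Filling d⁵ accordingly: t₂g³ eg².
Orbital CFSE = 0.0Δₒ = 0.0 × 232 = 0 kJ/mol.
High-spin has no excess pairs, so no pairing correction applies.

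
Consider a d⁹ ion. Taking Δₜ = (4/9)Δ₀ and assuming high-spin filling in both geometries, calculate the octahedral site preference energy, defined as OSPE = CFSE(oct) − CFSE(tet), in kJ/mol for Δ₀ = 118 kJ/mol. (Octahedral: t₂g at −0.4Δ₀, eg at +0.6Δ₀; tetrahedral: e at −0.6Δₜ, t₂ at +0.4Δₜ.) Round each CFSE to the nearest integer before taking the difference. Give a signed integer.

Octahedral high-spin t2g^6 e_g^3: CFSE = -0.6 × 118 = -71 kJ/mol.
In a tetrahedral site the filling is e^4 t2^5: CFSE(tet) = -0.4Δₜ = -0.4 × (4/9)(118) = -21 kJ/mol.
Subtracting, OSPE = -71 − (-21) = -50 kJ/mol.

-50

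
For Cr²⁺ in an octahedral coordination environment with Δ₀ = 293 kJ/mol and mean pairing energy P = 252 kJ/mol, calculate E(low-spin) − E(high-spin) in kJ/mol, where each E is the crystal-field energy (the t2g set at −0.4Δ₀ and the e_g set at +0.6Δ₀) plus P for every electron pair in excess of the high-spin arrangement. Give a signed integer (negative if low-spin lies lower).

Group 6 minus oxidation state +2 gives a d⁴ configuration for Cr²⁺.
In the high-spin limit (t2g^3 e_g^1) the orbital term is -0.6Δ₀ = -176 kJ/mol, with no excess pairing.
Low-spin: t2g^4 e_g^0, orbital CFSE = -1.6Δ₀ = -469 kJ/mol; plus 1 excess pair × P = +252 kJ/mol; total -217 kJ/mol.
E(LS) − E(HS) = -217 − (-176) = -41 kJ/mol.

-41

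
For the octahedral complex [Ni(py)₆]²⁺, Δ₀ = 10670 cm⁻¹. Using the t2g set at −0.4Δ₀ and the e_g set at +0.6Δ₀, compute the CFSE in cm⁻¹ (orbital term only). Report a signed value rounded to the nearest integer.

-12804

py is neutral, so the +2 overall charge sits on Ni: oxidation state +2.
Ni²⁺: group 10, so d-count = 10 − 2 = 8.
Electron filling gives t2g^6 e_g^2.
Orbital CFSE = 6(-0.4) + 2(0.6) = -1.2Δ₀ = -1.2 × 10670 = -12804 cm⁻¹.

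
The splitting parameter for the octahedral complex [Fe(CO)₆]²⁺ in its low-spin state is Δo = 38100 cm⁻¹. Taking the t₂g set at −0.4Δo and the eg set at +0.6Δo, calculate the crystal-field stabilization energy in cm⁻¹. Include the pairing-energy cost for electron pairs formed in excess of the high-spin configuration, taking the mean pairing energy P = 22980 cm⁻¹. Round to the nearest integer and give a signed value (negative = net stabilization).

-45480

CO is neutral, so the +2 overall charge sits on Fe: oxidation state +2.
Group 8 minus oxidation state +2 gives a d⁶ configuration for Fe²⁺.
Configuration: t₂g⁶ eg⁰.
CFSE(orbital) = 6×(-0.4Δo) + 0×(0.6Δo) = -2.4Δo; with Δo = 38100 cm⁻¹ that is -91440 cm⁻¹.
Relative to high-spin t₂g⁴ eg² (1 paired), the low-spin configuration has 2 additional pairs, contributing +2 × 22980 = +45960 cm⁻¹.
Overall CFSE = -91440 + 45960 = -45480 cm⁻¹.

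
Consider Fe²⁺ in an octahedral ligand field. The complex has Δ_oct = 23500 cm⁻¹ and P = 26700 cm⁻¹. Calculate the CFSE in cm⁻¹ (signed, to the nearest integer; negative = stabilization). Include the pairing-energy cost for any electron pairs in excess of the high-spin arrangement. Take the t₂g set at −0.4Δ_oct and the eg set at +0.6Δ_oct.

Fe²⁺: group 8, so d-count = 8 − 2 = 6.
Since Δ_oct = 23500 cm⁻¹ < P = 26700 cm⁻¹, the complex adopts the high-spin configuration.
Configuration: t₂g⁴ eg².
Orbital CFSE = -0.4Δ_oct = -0.4 × 23500 = -9400 cm⁻¹.
High-spin has no excess pairs, so no pairing correction applies.

-9400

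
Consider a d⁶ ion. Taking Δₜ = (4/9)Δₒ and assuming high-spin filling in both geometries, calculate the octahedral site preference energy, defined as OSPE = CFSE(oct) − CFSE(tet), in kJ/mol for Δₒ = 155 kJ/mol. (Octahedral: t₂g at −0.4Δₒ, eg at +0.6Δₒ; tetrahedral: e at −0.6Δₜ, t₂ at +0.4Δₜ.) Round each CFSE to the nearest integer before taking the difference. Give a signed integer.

-21

Octahedral (high-spin): t₂g⁴ eg², CFSE = 4(−0.4) + 2(+0.6) = -0.4Δₒ = -0.4 × 155 = -62 kJ/mol.
Tetrahedral: e³ t₂³, CFSE = 3(−0.6) + 3(+0.4) = -0.6Δₜ = -0.6 × (4/9) × 155 = -41 kJ/mol.
OSPE = CFSE(oct) − CFSE(tet) = -62 − (-41) = -21 kJ/mol.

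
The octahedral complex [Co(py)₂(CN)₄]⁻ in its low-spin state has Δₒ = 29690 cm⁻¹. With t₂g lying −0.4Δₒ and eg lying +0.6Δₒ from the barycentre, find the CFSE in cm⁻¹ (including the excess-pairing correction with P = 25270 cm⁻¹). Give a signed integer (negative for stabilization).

Ligand charges: 2×(+0) from py and 4×(-1) from CN⁻ sum to -4; with overall charge -1, Co is +3.
Co is in group 9, so Co³⁺ is d⁶ (9 − 3 = 6).
Electron filling gives t₂g⁶ eg⁰.
Orbital CFSE = 6(-0.4) + 0(0.6) = -2.4Δₒ = -2.4 × 29690 = -71256 cm⁻¹.
Relative to high-spin t₂g⁴ eg² (1 paired), the low-spin configuration has 2 additional pairs, contributing +2 × 25270 = +50540 cm⁻¹.
Net CFSE = -71256 + 50540 = -20716 cm⁻¹.

-20716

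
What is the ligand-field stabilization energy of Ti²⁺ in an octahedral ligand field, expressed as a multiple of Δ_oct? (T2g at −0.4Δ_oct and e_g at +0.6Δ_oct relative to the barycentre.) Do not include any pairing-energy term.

Ti is in group 4, so Ti²⁺ is d² (4 − 2 = 2).
For octahedral d² the high- and low-spin configurations coincide.
Configuration: t2g^2 e_g^0.
CFSE = 2(-0.4Δ_oct) + 0(0.6Δ_oct) = -0.8Δ_oct + 0.0Δ_oct = -0.8Δ_oct.

-0.8 Δ_oct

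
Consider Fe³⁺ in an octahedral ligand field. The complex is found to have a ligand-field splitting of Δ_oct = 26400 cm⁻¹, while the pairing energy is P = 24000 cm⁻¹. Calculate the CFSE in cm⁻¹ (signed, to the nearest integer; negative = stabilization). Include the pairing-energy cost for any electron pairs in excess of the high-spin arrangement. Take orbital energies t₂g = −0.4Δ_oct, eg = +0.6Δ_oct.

-4800

Group 8 minus oxidation state +3 gives a d⁵ configuration for Fe³⁺.
With Δ_oct > P the complex is low-spin.
That gives t₂g⁵ eg⁰.
Orbital CFSE = -2.0Δ_oct = -2.0 × 26400 = -52800 cm⁻¹.
Excess pairs vs high-spin: 2 − 0 = 2; pairing cost = +48000 cm⁻¹.
Net CFSE = -52800 + 48000 = -4800 cm⁻¹.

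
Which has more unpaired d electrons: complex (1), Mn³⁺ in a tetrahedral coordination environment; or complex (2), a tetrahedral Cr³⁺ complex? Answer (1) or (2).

(1): Mn³⁺: group 7, so d-count = 7 − 3 = 4; With tetrahedral geometry the complex is necessarily high-spin; e² t₂² → 4 unpaired.
(2): Group 6 minus oxidation state +3 gives a d³ configuration for Cr³⁺; With tetrahedral geometry the complex is necessarily high-spin; e² t₂¹ → 3 unpaired.
So (1) has more unpaired electrons.

(1)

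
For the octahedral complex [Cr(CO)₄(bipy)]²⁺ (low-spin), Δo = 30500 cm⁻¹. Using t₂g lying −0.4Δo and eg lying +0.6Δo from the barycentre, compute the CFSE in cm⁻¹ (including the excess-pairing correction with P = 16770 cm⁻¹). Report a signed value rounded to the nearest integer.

Ligand charges: 4×(+0) from CO and 1×(+0) from bipy sum to +0; with overall charge +2, Cr is +2.
Cr²⁺: group 6, so d-count = 6 − 2 = 4.
Configuration: t₂g⁴ eg⁰.
Orbital CFSE = 4(-0.4) + 0(0.6) = -1.6Δo = -1.6 × 30500 = -48800 cm⁻¹.
High-spin d⁴ would be t₂g³ eg¹ with 0 pairs; low-spin has 1, so 1 excess pair costs +1P = +16770 cm⁻¹.
Combining: -48800 + 16770 = -32030 cm⁻¹.

-32030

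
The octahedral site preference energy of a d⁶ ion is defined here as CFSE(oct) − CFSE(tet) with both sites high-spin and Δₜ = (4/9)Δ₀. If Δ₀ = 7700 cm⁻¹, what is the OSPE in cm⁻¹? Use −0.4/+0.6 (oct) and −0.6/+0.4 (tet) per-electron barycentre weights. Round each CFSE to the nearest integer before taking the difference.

-1027

In an octahedral site d⁶ (HS) is t₂g⁴ eg², giving CFSE(oct) = -0.4Δ₀ = -3080 cm⁻¹.
Tetrahedral: e³ t₂³, CFSE = 3(−0.6) + 3(+0.4) = -0.6Δₜ = -0.6 × (4/9) × 7700 = -2053 cm⁻¹.
OSPE = CFSE(oct) − CFSE(tet) = -3080 − (-2053) = -1027 cm⁻¹.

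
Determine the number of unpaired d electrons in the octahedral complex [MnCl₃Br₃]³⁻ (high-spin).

4

Ligand charges: 3×(-1) from Cl⁻ and 3×(-1) from Br⁻ sum to -6; with overall charge -3, Mn is +3.
Mn is in group 7, so Mn³⁺ is d⁴ (7 − 3 = 4).
Configuration: t2g^3 e_g^1, giving 4 unpaired electrons.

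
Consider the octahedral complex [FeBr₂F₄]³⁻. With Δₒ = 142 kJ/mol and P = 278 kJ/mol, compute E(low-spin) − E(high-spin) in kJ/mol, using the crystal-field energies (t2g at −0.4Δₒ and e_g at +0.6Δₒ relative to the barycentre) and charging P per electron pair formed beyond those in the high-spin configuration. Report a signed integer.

Ligand charges: 2×(-1) from Br⁻ and 4×(-1) from F⁻ sum to -6; with overall charge -3, Fe is +3.
Group 8 minus oxidation state +3 gives a d⁵ configuration for Fe³⁺.
In the high-spin limit (t2g^3 e_g^2) the orbital term is 0.0Δₒ = 0 kJ/mol, with no excess pairing.
For low-spin the configuration is t2g^5 e_g^0: orbital energy -2.0 × 142 = -284 kJ/mol, and 2 additional pairs relative to high-spin add 556 kJ/mol, giving 272 kJ/mol.
Thus E(LS) − E(HS) = 272 kJ/mol.

272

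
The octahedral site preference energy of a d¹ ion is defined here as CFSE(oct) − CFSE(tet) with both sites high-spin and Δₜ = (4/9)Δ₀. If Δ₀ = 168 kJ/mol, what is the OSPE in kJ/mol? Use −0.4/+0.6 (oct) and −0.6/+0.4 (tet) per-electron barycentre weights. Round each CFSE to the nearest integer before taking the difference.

-22

Octahedral (high-spin): t₂g¹ eg⁰, CFSE = 1(−0.4) + 0(+0.6) = -0.4Δ₀ = -0.4 × 168 = -67 kJ/mol.
Tetrahedral: e¹ t₂⁰, CFSE = 1(−0.6) + 0(+0.4) = -0.6Δₜ = -0.6 × (4/9) × 168 = -45 kJ/mol.
OSPE = CFSE(oct) − CFSE(tet) = -67 − (-45) = -22 kJ/mol.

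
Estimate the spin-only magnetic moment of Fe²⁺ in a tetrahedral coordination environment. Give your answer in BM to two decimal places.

4.90 BM

Fe sits in group 8; removing 2 electrons leaves Fe²⁺ with 8 − 2 = 6 d electrons.
Tetrahedral fields are weak (Δₜ ≈ 4/9 Δₒ), so electrons fill high-spin.
Configuration: e^3 t2^3 → 4 unpaired electrons.
μ(spin-only) = √[4(4+2)] = √24 ≈ 4.90 BM.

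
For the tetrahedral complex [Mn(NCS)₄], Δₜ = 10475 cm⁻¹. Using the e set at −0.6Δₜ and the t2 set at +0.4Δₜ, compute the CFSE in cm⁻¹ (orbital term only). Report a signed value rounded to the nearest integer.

Each NCS⁻ contributes -1; 4 × (-1) = -4. With overall charge +0, Mn is in the +4 oxidation state.
Group 7 minus oxidation state +4 gives a d³ configuration for Mn⁴⁺.
With tetrahedral geometry the complex is necessarily high-spin.
The d³ electrons fill as e^2 t2^1.
Orbital CFSE = 2(-0.6) + 1(0.4) = -0.8Δₜ = -0.8 × 10475 = -8380 cm⁻¹.

-8380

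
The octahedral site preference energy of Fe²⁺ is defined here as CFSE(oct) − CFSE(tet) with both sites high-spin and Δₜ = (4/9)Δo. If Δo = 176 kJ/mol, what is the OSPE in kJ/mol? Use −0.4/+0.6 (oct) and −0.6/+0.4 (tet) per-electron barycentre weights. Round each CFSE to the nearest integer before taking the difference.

Fe sits in group 8; removing 2 electrons leaves Fe²⁺ with 8 − 2 = 6 d electrons.
In an octahedral site d⁶ (HS) is t2g^4 e_g^2, giving CFSE(oct) = -0.4Δo = -70 kJ/mol.
Tetrahedral e^3 t2^3 gives -0.6Δₜ = -0.6 × (4/9) × 176 = -47 kJ/mol.
OSPE = CFSE(oct) − CFSE(tet) = -70 − (-47) = -23 kJ/mol.

-23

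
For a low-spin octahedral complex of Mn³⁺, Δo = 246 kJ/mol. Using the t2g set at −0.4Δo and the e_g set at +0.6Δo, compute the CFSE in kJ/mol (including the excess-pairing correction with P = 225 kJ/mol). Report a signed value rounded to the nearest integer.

Mn is in group 7, so Mn³⁺ is d⁴ (7 − 3 = 4).
The d⁴ electrons fill as t2g^4 e_g^0.
CFSE(orbital) = 4×(-0.4Δo) + 0×(0.6Δo) = -1.6Δo; with Δo = 246 kJ/mol that is -394 kJ/mol.
High-spin d⁴ would be t2g^3 e_g^1 with 0 pairs; low-spin has 1, so 1 excess pair costs +1P = +225 kJ/mol.
Overall CFSE = -394 + 225 = -169 kJ/mol.

-169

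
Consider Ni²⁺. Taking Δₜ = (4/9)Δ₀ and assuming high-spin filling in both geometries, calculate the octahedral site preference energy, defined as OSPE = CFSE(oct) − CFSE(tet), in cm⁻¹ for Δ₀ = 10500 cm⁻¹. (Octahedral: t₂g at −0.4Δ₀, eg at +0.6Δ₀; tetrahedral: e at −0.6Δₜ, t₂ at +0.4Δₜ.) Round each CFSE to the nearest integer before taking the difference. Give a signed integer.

Ni is in group 10, so Ni²⁺ is d⁸ (10 − 2 = 8).
Octahedral high-spin t₂g⁶ eg²: CFSE = -1.2 × 10500 = -12600 cm⁻¹.
In a tetrahedral site the filling is e⁴ t₂⁴: CFSE(tet) = -0.8Δₜ = -0.8 × (4/9)(10500) = -3733 cm⁻¹.
OSPE = -12600 − (-3733) = -8867 cm⁻¹.

-8867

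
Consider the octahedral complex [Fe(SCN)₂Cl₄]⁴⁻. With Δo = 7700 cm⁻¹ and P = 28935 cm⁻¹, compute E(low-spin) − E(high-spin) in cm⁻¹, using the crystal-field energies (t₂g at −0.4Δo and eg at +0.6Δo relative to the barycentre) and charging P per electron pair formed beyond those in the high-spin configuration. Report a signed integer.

42470

Ligand charges: 2×(-1) from SCN⁻ and 4×(-1) from Cl⁻ sum to -6; with overall charge -4, Fe is +2.
Fe is in group 8, so Fe²⁺ is d⁶ (8 − 2 = 6).
High-spin d⁶ fills as t₂g⁴ eg² with CFSE 4(−0.4) + 2(+0.6) = -0.4Δo = -3080 cm⁻¹.
Low-spin: t₂g⁶ eg⁰, orbital CFSE = -2.4Δo = -18480 cm⁻¹; plus 2 excess pairs × P = +57870 cm⁻¹; total 39390 cm⁻¹.
E(LS) − E(HS) = 39390 − (-3080) = 42470 cm⁻¹.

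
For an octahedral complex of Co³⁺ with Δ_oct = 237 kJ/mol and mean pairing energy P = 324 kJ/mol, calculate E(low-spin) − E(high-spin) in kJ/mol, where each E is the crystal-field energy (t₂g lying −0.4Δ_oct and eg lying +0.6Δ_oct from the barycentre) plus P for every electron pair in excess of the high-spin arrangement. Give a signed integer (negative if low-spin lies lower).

174

Co sits in group 9; removing 3 electrons leaves Co³⁺ with 9 − 3 = 6 d electrons.
High-spin d⁶ fills as t₂g⁴ eg² with CFSE 4(−0.4) + 2(+0.6) = -0.4Δ_oct = -95 kJ/mol.
Low-spin t₂g⁶ eg⁰ gives -2.4Δ_oct = -569 kJ/mol, but forming 2 extra pairs costs 2P = 648 kJ/mol, so E(LS) = -569 + 648 = 79 kJ/mol.
The difference is 79 − (-95) = 174 kJ/mol, so high-spin lies lower.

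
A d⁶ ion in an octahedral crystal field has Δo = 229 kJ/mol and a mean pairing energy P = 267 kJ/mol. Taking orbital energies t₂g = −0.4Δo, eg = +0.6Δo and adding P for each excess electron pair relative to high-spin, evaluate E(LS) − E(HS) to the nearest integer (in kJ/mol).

High-spin d⁶ fills as t₂g⁴ eg² with CFSE 4(−0.4) + 2(+0.6) = -0.4Δo = -92 kJ/mol.
Low-spin t₂g⁶ eg⁰ gives -2.4Δo = -550 kJ/mol, but forming 2 extra pairs costs 2P = 534 kJ/mol, so E(LS) = -550 + 534 = -16 kJ/mol.
E(LS) − E(HS) = -16 − (-92) = 76 kJ/mol.

76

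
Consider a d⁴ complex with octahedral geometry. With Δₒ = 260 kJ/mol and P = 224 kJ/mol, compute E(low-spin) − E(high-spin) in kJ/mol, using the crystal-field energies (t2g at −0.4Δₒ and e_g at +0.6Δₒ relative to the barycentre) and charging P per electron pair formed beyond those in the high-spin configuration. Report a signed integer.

High-spin: t2g^3 e_g^1, CFSE = -0.6Δₒ = -156 kJ/mol.
For low-spin the configuration is t2g^4 e_g^0: orbital energy -1.6 × 260 = -416 kJ/mol, and 1 additional pair relative to high-spin adds 224 kJ/mol, giving -192 kJ/mol.
The difference is -192 − (-156) = -36 kJ/mol, so low-spin lies lower.

-36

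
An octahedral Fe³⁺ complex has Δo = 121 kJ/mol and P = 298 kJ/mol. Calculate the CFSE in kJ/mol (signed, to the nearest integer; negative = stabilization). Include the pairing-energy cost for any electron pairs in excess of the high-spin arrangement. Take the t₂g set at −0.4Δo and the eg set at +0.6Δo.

0

Group 8 minus oxidation state +3 gives a d⁵ configuration for Fe³⁺.
Since Δo = 121 kJ/mol < P = 298 kJ/mol, the complex adopts the high-spin configuration.
Filling d⁵ accordingly: t₂g³ eg².
Orbital CFSE = 0.0Δo = 0.0 × 121 = 0 kJ/mol.
High-spin has no excess pairs, so no pairing correction applies.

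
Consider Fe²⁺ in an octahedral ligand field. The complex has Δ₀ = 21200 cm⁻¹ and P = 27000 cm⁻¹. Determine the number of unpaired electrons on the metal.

4

Fe sits in group 8; removing 2 electrons leaves Fe²⁺ with 8 − 2 = 6 d electrons.
Since Δ₀ = 21200 cm⁻¹ < P = 27000 cm⁻¹, the complex adopts the high-spin configuration.
Configuration: t2g^4 e_g^2.
Unpaired electrons: 4.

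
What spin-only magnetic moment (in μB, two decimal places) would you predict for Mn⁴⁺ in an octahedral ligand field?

Mn is in group 7, so Mn⁴⁺ is d³ (7 − 4 = 3).
Configuration: t₂g³ eg⁰ → 3 unpaired electrons.
μ(spin-only) = √[3(3+2)] = √15 ≈ 3.87 μB.

3.87 μB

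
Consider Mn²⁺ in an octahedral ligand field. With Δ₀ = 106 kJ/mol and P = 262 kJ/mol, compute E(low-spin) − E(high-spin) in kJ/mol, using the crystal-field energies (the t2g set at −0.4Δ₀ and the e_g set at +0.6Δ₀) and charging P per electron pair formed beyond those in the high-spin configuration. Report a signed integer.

Mn is in group 7, so Mn²⁺ is d⁵ (7 − 2 = 5).
High-spin d⁵ fills as t2g^3 e_g^2 with CFSE 3(−0.4) + 2(+0.6) = 0.0Δ₀ = 0 kJ/mol.
For low-spin the configuration is t2g^5 e_g^0: orbital energy -2.0 × 106 = -212 kJ/mol, and 2 additional pairs relative to high-spin add 524 kJ/mol, giving 312 kJ/mol.
E(LS) − E(HS) = 312 − (0) = 312 kJ/mol.

312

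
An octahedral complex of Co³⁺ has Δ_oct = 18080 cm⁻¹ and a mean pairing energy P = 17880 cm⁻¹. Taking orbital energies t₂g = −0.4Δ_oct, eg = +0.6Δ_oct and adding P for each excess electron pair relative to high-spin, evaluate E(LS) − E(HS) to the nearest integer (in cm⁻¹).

Group 9 minus oxidation state +3 gives a d⁶ configuration for Co³⁺.
In the high-spin limit (t₂g⁴ eg²) the orbital term is -0.4Δ_oct = -7232 cm⁻¹, with no excess pairing.
Low-spin t₂g⁶ eg⁰ gives -2.4Δ_oct = -43392 cm⁻¹, but forming 2 extra pairs costs 2P = 35760 cm⁻¹, so E(LS) = -43392 + 35760 = -7632 cm⁻¹.
Thus E(LS) − E(HS) = -400 cm⁻¹.

-400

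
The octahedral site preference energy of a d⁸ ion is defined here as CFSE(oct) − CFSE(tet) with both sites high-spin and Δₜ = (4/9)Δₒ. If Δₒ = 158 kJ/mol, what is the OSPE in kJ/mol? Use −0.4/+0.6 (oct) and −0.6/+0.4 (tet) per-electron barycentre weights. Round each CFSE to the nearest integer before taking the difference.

Octahedral high-spin t2g^6 e_g^2: CFSE = -1.2 × 158 = -190 kJ/mol.
Tetrahedral e^4 t2^4 gives -0.8Δₜ = -0.8 × (4/9) × 158 = -56 kJ/mol.
OSPE = -190 − (-56) = -134 kJ/mol.

-134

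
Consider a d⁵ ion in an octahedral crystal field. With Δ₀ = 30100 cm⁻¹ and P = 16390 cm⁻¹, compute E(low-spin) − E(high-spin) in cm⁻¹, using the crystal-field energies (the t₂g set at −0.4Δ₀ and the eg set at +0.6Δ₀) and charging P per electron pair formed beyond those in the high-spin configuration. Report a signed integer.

-27420

High-spin: t₂g³ eg², CFSE = 0.0Δ₀ = 0 cm⁻¹.
Low-spin t₂g⁵ eg⁰ gives -2.0Δ₀ = -60200 cm⁻¹, but forming 2 extra pairs costs 2P = 32780 cm⁻¹, so E(LS) = -60200 + 32780 = -27420 cm⁻¹.
Thus E(LS) − E(HS) = -27420 cm⁻¹.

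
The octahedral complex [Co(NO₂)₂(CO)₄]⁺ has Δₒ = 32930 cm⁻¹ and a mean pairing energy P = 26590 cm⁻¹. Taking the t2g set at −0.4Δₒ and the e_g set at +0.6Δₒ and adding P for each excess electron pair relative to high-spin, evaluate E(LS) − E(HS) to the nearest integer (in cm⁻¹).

-12680

Ligand charges: 2×(-1) from NO₂⁻ and 4×(+0) from CO sum to -2; with overall charge +1, Co is +3.
Co is in group 9, so Co³⁺ is d⁶ (9 − 3 = 6).
High-spin d⁶ fills as t2g^4 e_g^2 with CFSE 4(−0.4) + 2(+0.6) = -0.4Δₒ = -13172 cm⁻¹.
Low-spin: t2g^6 e_g^0, orbital CFSE = -2.4Δₒ = -79032 cm⁻¹; plus 2 excess pairs × P = +53180 cm⁻¹; total -25852 cm⁻¹.
The difference is -25852 − (-13172) = -12680 cm⁻¹, so low-spin lies lower.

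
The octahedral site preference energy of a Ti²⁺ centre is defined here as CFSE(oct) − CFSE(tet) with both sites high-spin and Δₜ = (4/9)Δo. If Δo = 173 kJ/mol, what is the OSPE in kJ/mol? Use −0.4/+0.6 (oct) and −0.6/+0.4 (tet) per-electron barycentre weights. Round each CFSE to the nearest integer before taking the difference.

-46

Ti is in group 4, so Ti²⁺ is d² (4 − 2 = 2).
Octahedral high-spin t₂g² eg⁰: CFSE = -0.8 × 173 = -138 kJ/mol.
Tetrahedral: e² t₂⁰, CFSE = 2(−0.6) + 0(+0.4) = -1.2Δₜ = -1.2 × (4/9) × 173 = -92 kJ/mol.
OSPE = -138 − (-92) = -46 kJ/mol.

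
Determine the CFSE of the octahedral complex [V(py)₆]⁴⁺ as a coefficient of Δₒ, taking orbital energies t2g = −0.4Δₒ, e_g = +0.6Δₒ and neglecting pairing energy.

py is neutral, so the +4 overall charge sits on V: oxidation state +4.
V⁴⁺: group 5, so d-count = 5 − 4 = 1.
Configuration: t2g^1 e_g^0.
CFSE = 1(-0.4Δₒ) + 0(0.6Δₒ) = -0.4Δₒ + 0.0Δₒ = -0.4Δₒ.

-0.4 Δₒ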